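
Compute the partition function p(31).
6842

p(n) counts ways to write n as a sum of positive integers (order ignored).
Euler's pentagonal recurrence: p(k) = p(k-1) + p(k-2) - p(k-5) - p(k-7) + p(k-12) + p(k-15) - ... (offsets j(3j∓1)/2, signs ++--, p(0)=1, p(<0)=0).
DP table for k = 0..30: p(0)=1, p(1)=1, p(2)=2, p(3)=3, p(4)=5, p(5)=7, p(6)=11, p(7)=15, p(8)=22, p(9)=30, p(10)=42, p(11)=56, p(12)=77, p(13)=101, p(14)=135, p(15)=176, p(16)=231, p(17)=297, p(18)=385, p(19)=490, p(20)=627, p(21)=792, p(22)=1002, p(23)=1255, p(24)=1575, p(25)=1958, p(26)=2436, p(27)=3010, p(28)=3718, p(29)=4565, p(30)=5604.
Final step: p(31) = p(30) + p(29) - p(26) - p(24) + p(19) + p(16) - p(9) - p(5)
= 5604 + 4565 - 2436 - 1575 + 490 + 231 - 30 - 7
= 6842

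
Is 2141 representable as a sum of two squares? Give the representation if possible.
5² + 46² (a=5, b=46)

Factorization: 2141 = 2141
By Fermat: n is sum of two squares iff every prime p ≡ 3 (mod 4) appears to even power.
All primes ≡ 3 (mod 4) appear to even power.
Search a = 0, 1, 2, … for 2141 - a² a perfect square: first hit at a = 5: 2141 - 25 = 2116 = 46².
2141 = 5² + 46² = 25 + 2116 ✓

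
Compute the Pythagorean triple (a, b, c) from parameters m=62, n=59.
(363, 7316, 7325)

Euclid's formula: a = m² - n², b = 2mn, c = m² + n²
m = 62, n = 59
a = 62² - 59² = 3844 - 3481 = 363
b = 2 × 62 × 59 = 7316
c = 62² + 59² = 3844 + 3481 = 7325
Verification: 363² + 7316² = 131769 + 53523856 = 53655625 = 7325² ✓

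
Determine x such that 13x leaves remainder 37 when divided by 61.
x ≡ 31 (mod 61)

gcd(13, 61) = 1, which divides 37, so solutions exist.
Find 13^(-1) mod 61 by the extended Euclidean algorithm:
61 = 4 × 13 + 9  ⟹  9 = (1)·61 + (-4)·13
13 = 1 × 9 + 4  ⟹  4 = (-1)·61 + (5)·13
9 = 2 × 4 + 1  ⟹  1 = (3)·61 + (-14)·13
So (-14)·13 ≡ 1 (mod 61), i.e. 13^(-1) ≡ -14 ≡ 47 (mod 61).
x ≡ 47 × 37 = 1739 ≡ 31 (mod 61).
Check: 13 × 31 = 403 ≡ 37 (mod 61).
Unique solution: x ≡ 31 (mod 61)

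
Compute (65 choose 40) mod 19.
8

Using Lucas' theorem:
Write n=65 and k=40 in base 19:
n in base 19: [3, 8]
k in base 19: [2, 2]
C(65,40) mod 19 = ∏ C(n_i, k_i) mod 19
Digit binomials (mod 19): C(3,2) = 3; C(8,2) = 28 ≡ 9
Product: 3 × 9 = 27 ≡ 8 (mod 19)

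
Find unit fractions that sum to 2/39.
1/20 + 1/780

Greedy algorithm:
2/39: ceiling(39/2) = 20, use 1/20
1/780: ceiling(780/1) = 780, use 1/780
Result: 2/39 = 1/20 + 1/780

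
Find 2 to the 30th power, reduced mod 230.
164

Repeated squaring. Binary of 30 = 11110.
2^1 ≡ 2 (mod 230); 2^2 ≡ 4 (mod 230); 2^4 ≡ 16 (mod 230); 2^8 ≡ 26 (mod 230); 2^16 ≡ 216 (mod 230)
2^30 = 2^2 × 2^4 × 2^8 × 2^16 ≡ 164 (mod 230)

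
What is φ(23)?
22

23 = 23
φ(n) = n × ∏(1 - 1/p) for each prime p dividing n
φ(23) = 23 × (1 - 1/23) = 22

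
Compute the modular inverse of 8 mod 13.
5

gcd(8, 13) = 1, so the inverse exists.
Extended Euclidean algorithm on (13, 8):
13 = 1 × 8 + 5  ⟹  5 = (1)·13 + (-1)·8
8 = 1 × 5 + 3  ⟹  3 = (-1)·13 + (2)·8
5 = 1 × 3 + 2  ⟹  2 = (2)·13 + (-3)·8
3 = 1 × 2 + 1  ⟹  1 = (-3)·13 + (5)·8
So (5)·8 ≡ 1 (mod 13), i.e. 8^(-1) ≡ 5 (mod 13).
Check: 8 × 5 = 40 ≡ 1 (mod 13)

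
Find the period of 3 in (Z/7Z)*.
6

7 is prime, so ord(3) divides φ(7) = 6.
Divisors of 6: 1, 2, 3, 6.
Repeated squaring: 3^1 ≡ 3, 3^2 ≡ 2, 3^4 ≡ 4 (mod 7).
Test 3^d mod 7 for each divisor d in increasing order:
3^1 ≡ 3
3^2 ≡ 2
3^3 = 3^2·3^1 ≡ 6
3^6 = 3^4·3^2 ≡ 1  ← first divisor giving 1
The order is 6.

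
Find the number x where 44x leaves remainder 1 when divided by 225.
179

gcd(44, 225) = 1, so the inverse exists.
Extended Euclidean algorithm on (225, 44):
225 = 5 × 44 + 5  ⟹  5 = (1)·225 + (-5)·44
44 = 8 × 5 + 4  ⟹  4 = (-8)·225 + (41)·44
5 = 1 × 4 + 1  ⟹  1 = (9)·225 + (-46)·44
So (-46)·44 ≡ 1 (mod 225), i.e. 44^(-1) ≡ -46 ≡ 179 (mod 225).
Check: 44 × 179 = 7876 ≡ 1 (mod 225)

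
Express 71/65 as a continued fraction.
[1; 10, 1, 5]

Euclidean algorithm steps:
71 = 1 × 65 + 6
65 = 10 × 6 + 5
6 = 1 × 5 + 1
5 = 5 × 1 + 0
Continued fraction: [1; 10, 1, 5]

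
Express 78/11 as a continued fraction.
[7; 11]

Euclidean algorithm steps:
78 = 7 × 11 + 1
11 = 11 × 1 + 0
Continued fraction: [7; 11]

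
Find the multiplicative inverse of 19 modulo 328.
259

gcd(19, 328) = 1, so the inverse exists.
Extended Euclidean algorithm on (328, 19):
328 = 17 × 19 + 5  ⟹  5 = (1)·328 + (-17)·19
19 = 3 × 5 + 4  ⟹  4 = (-3)·328 + (52)·19
5 = 1 × 4 + 1  ⟹  1 = (4)·328 + (-69)·19
So (-69)·19 ≡ 1 (mod 328), i.e. 19^(-1) ≡ -69 ≡ 259 (mod 328).
Check: 19 × 259 = 4921 ≡ 1 (mod 328)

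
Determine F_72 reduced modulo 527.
51

Matrix identity: Q^n = [[F_(n+1), F_n], [F_n, F_(n-1)]] with Q = [[1,1],[1,0]].
n = 72 = 1001000₂. Square-and-multiply, entries mod 527:
Q^1 = [[1,1],[1,0]]
Q^2 = (Q^1)² = [[2,1],[1,1]]
Q^4 = (Q^2)² = [[5,3],[3,2]]
Q^9 = (Q^4)²·Q = [[55,34],[34,21]]
Q^18 = (Q^9)² = [[492,476],[476,16]]
Q^36 = (Q^18)² = [[137,442],[442,222]]
Q^72 = (Q^36)² = [[171,51],[51,120]]
F_72 mod 527 = Q^72[0][1] = 51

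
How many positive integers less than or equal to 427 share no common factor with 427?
360

427 = 7 × 61
φ(n) = n × ∏(1 - 1/p) for each prime p dividing n
φ(427) = 427 × (1 - 1/7) × (1 - 1/61) = 360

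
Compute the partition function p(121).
2056148051

p(n) counts ways to write n as a sum of positive integers (order ignored).
Euler's pentagonal recurrence: p(k) = p(k-1) + p(k-2) - p(k-5) - p(k-7) + p(k-12) + p(k-15) - ... (offsets j(3j∓1)/2, signs ++--, p(0)=1, p(<0)=0).
DP table for k = 0..120: p(0)=1, p(1)=1, p(2)=2, p(3)=3, p(4)=5, p(5)=7, p(6)=11, p(7)=15, p(8)=22, p(9)=30, p(10)=42, p(11)=56, p(12)=77, p(13)=101, p(14)=135, p(15)=176, p(16)=231, p(17)=297, p(18)=385, p(19)=490, p(20)=627, p(21)=792, p(22)=1002, p(23)=1255, p(24)=1575, p(25)=1958, p(26)=2436, p(27)=3010, p(28)=3718, p(29)=4565, p(30)=5604, p(31)=6842, p(32)=8349, p(33)=10143, p(34)=12310, p(35)=14883, p(36)=17977, p(37)=21637, p(38)=26015, p(39)=31185, p(40)=37338, p(41)=44583, p(42)=53174, p(43)=63261, p(44)=75175, p(45)=89134, p(46)=105558, p(47)=124754, p(48)=147273, p(49)=173525, p(50)=204226, p(51)=239943, p(52)=281589, p(53)=329931, p(54)=386155, p(55)=451276, p(56)=526823, p(57)=614154, p(58)=715220, p(59)=831820, p(60)=966467, p(61)=1121505, p(62)=1300156, p(63)=1505499, p(64)=1741630, p(65)=2012558, p(66)=2323520, p(67)=2679689, p(68)=3087735, p(69)=3554345, p(70)=4087968, p(71)=4697205, p(72)=5392783, p(73)=6185689, p(74)=7089500, p(75)=8118264, p(76)=9289091, p(77)=10619863, p(78)=12132164, p(79)=13848650, p(80)=15796476, p(81)=18004327, p(82)=20506255, p(83)=23338469, p(84)=26543660, p(85)=30167357, p(86)=34262962, p(87)=38887673, p(88)=44108109, p(89)=49995925, p(90)=56634173, p(91)=64112359, p(92)=72533807, p(93)=82010177, p(94)=92669720, p(95)=104651419, p(96)=118114304, p(97)=133230930, p(98)=150198136, p(99)=169229875, p(100)=190569292, p(101)=214481126, p(102)=241265379, p(103)=271248950, p(104)=304801365, p(105)=342325709, p(106)=384276336, p(107)=431149389, p(108)=483502844, p(109)=541946240, p(110)=607163746, p(111)=679903203, p(112)=761002156, p(113)=851376628, p(114)=952050665, p(115)=1064144451, p(116)=1188908248, p(117)=1327710076, p(118)=1482074143, p(119)=1653668665, p(120)=1844349560.
Final step: p(121) = p(120) + p(119) - p(116) - p(114) + p(109) + p(106) - p(99) - p(95) + p(86) + p(81) - p(70) - p(64) + p(51) + p(44) - p(29) - p(21) + p(4)
= 1844349560 + 1653668665 - 1188908248 - 952050665 + 541946240 + 384276336 - 169229875 - 104651419 + 34262962 + 18004327 - 4087968 - 1741630 + 239943 + 75175 - 4565 - 792 + 5
= 2056148051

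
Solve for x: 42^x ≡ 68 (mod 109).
63

Baby-step giant-step with step n = ⌈√109⌉ = 11.
Baby steps 42^j mod 109 (j:value) for j=0..10: 0:1, 1:42, 2:20, 3:77, 4:73, 5:14, 6:43, 7:62, 8:97, 9:41, 10:87.
Giant-step multiplier: 42^(-11) ≡ 42^(108-11) = 42^97 ≡ 44 (mod 109).
Giant steps γ_i = 68·44^i mod 109: γ_0=68, γ_1=49, γ_2=85, γ_3=34, γ_4=79, γ_5=97 (in table at j=8).
x = i·n + j = 5·11 + 8 = 63.
Check: 42^63 ≡ 68 (mod 109).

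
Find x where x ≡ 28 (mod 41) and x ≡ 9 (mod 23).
561

Using Chinese Remainder Theorem:
M = 41 × 23 = 943
M1 = 23, M2 = 41
y1 = 23^(-1) mod 41 = 25
y2 = 41^(-1) mod 23 = 9
x = (28×23×25 + 9×41×9) mod 943 = 561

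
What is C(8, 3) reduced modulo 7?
0

Using Lucas' theorem:
Write n=8 and k=3 in base 7:
n in base 7: [1, 1]
k in base 7: [0, 3]
C(8,3) mod 7 = ∏ C(n_i, k_i) mod 7
Digit binomials (mod 7): C(1,0) = 1; C(1,3) = 0 (k_i > n_i)
Product: 1 × 0 = 0 ≡ 0 (mod 7)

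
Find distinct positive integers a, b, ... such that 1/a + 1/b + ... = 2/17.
1/9 + 1/153

Greedy algorithm:
2/17: ceiling(17/2) = 9, use 1/9
1/153: ceiling(153/1) = 153, use 1/153
Result: 2/17 = 1/9 + 1/153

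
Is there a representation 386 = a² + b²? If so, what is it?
5² + 19² (a=5, b=19)

Factorization: 386 = 2 × 193
By Fermat: n is sum of two squares iff every prime p ≡ 3 (mod 4) appears to even power.
All primes ≡ 3 (mod 4) appear to even power.
Search a = 0, 1, 2, … for 386 - a² a perfect square: first hit at a = 5: 386 - 25 = 361 = 19².
386 = 5² + 19² = 25 + 361 ✓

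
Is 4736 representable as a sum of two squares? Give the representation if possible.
40² + 56² (a=40, b=56)

Factorization: 4736 = 2^7 × 37
By Fermat: n is sum of two squares iff every prime p ≡ 3 (mod 4) appears to even power.
All primes ≡ 3 (mod 4) appear to even power.
Search a = 0, 1, 2, … for 4736 - a² a perfect square: first hit at a = 40: 4736 - 1600 = 3136 = 56².
4736 = 40² + 56² = 1600 + 3136 ✓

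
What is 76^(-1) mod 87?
79

gcd(76, 87) = 1, so the inverse exists.
Extended Euclidean algorithm on (87, 76):
87 = 1 × 76 + 11  ⟹  11 = (1)·87 + (-1)·76
76 = 6 × 11 + 10  ⟹  10 = (-6)·87 + (7)·76
11 = 1 × 10 + 1  ⟹  1 = (7)·87 + (-8)·76
So (-8)·76 ≡ 1 (mod 87), i.e. 76^(-1) ≡ -8 ≡ 79 (mod 87).
Check: 76 × 79 = 6004 ≡ 1 (mod 87)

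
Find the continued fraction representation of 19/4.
[4; 1, 3]

Euclidean algorithm steps:
19 = 4 × 4 + 3
4 = 1 × 3 + 1
3 = 3 × 1 + 0
Continued fraction: [4; 1, 3]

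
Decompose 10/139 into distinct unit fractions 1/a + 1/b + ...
1/14 + 1/1946

Greedy algorithm:
10/139: ceiling(139/10) = 14, use 1/14
1/1946: ceiling(1946/1) = 1946, use 1/1946
Result: 10/139 = 1/14 + 1/1946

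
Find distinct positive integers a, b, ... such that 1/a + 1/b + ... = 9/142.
1/16 + 1/1136

Greedy algorithm:
9/142: ceiling(142/9) = 16, use 1/16
1/1136: ceiling(1136/1) = 1136, use 1/1136
Result: 9/142 = 1/16 + 1/1136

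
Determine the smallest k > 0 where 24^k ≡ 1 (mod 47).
23

47 is prime, so ord(24) divides φ(47) = 46.
Divisors of 46: 1, 2, 23, 46.
Repeated squaring: 24^1 ≡ 24, 24^2 ≡ 12, 24^4 ≡ 3, 24^8 ≡ 9, 24^16 ≡ 34, 24^32 ≡ 28 (mod 47).
Test 24^d mod 47 for each divisor d in increasing order:
24^1 ≡ 24
24^2 ≡ 12
24^23 = 24^16·24^4·24^2·24^1 ≡ 1  ← first divisor giving 1
The order is 23.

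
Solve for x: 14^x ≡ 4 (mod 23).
18

Baby-step giant-step with step n = ⌈√23⌉ = 5.
Baby steps 14^j mod 23 (j:value) for j=0..4: 0:1, 1:14, 2:12, 3:7, 4:6.
Giant-step multiplier: 14^(-5) ≡ 14^(22-5) = 14^17 ≡ 20 (mod 23).
Giant steps γ_i = 4·20^i mod 23: γ_0=4, γ_1=11, γ_2=13, γ_3=7 (in table at j=3).
x = i·n + j = 3·5 + 3 = 18.
Check: 14^18 ≡ 4 (mod 23).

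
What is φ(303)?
200

303 = 3 × 101
φ(n) = n × ∏(1 - 1/p) for each prime p dividing n
φ(303) = 303 × (1 - 1/3) × (1 - 1/101) = 200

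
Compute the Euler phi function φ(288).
96

288 = 2^5 × 3^2
φ(n) = n × ∏(1 - 1/p) for each prime p dividing n
φ(288) = 288 × (1 - 1/2) × (1 - 1/3) = 96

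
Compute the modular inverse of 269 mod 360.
269

gcd(269, 360) = 1, so the inverse exists.
Extended Euclidean algorithm on (360, 269):
360 = 1 × 269 + 91  ⟹  91 = (1)·360 + (-1)·269
269 = 2 × 91 + 87  ⟹  87 = (-2)·360 + (3)·269
91 = 1 × 87 + 4  ⟹  4 = (3)·360 + (-4)·269
87 = 21 × 4 + 3  ⟹  3 = (-65)·360 + (87)·269
4 = 1 × 3 + 1  ⟹  1 = (68)·360 + (-91)·269
So (-91)·269 ≡ 1 (mod 360), i.e. 269^(-1) ≡ -91 ≡ 269 (mod 360).
Check: 269 × 269 = 72361 ≡ 1 (mod 360)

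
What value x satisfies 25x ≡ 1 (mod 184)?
81

gcd(25, 184) = 1, so the inverse exists.
Extended Euclidean algorithm on (184, 25):
184 = 7 × 25 + 9  ⟹  9 = (1)·184 + (-7)·25
25 = 2 × 9 + 7  ⟹  7 = (-2)·184 + (15)·25
9 = 1 × 7 + 2  ⟹  2 = (3)·184 + (-22)·25
7 = 3 × 2 + 1  ⟹  1 = (-11)·184 + (81)·25
So (81)·25 ≡ 1 (mod 184), i.e. 25^(-1) ≡ 81 (mod 184).
Check: 25 × 81 = 2025 ≡ 1 (mod 184)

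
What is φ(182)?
72

182 = 2 × 7 × 13
φ(n) = n × ∏(1 - 1/p) for each prime p dividing n
φ(182) = 182 × (1 - 1/2) × (1 - 1/7) × (1 - 1/13) = 72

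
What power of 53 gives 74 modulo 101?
59

Baby-step giant-step with step n = ⌈√101⌉ = 11.
Baby steps 53^j mod 101 (j:value) for j=0..10: 0:1, 1:53, 2:82, 3:3, 4:58, 5:44, 6:9, 7:73, 8:31, 9:27, 10:17.
Giant-step multiplier: 53^(-11) ≡ 53^(100-11) = 53^89 ≡ 63 (mod 101).
Giant steps γ_i = 74·63^i mod 101: γ_0=74, γ_1=16, γ_2=99, γ_3=76, γ_4=41, γ_5=58 (in table at j=4).
x = i·n + j = 5·11 + 4 = 59.
Check: 53^59 ≡ 74 (mod 101).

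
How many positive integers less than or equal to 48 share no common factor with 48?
16

48 = 2^4 × 3
φ(n) = n × ∏(1 - 1/p) for each prime p dividing n
φ(48) = 48 × (1 - 1/2) × (1 - 1/3) = 16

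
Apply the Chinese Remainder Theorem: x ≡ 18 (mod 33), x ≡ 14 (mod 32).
942

Using Chinese Remainder Theorem:
M = 33 × 32 = 1056
M1 = 32, M2 = 33
y1 = 32^(-1) mod 33 = 32
y2 = 33^(-1) mod 32 = 1
x = (18×32×32 + 14×33×1) mod 1056 = 942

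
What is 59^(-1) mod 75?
14

gcd(59, 75) = 1, so the inverse exists.
Extended Euclidean algorithm on (75, 59):
75 = 1 × 59 + 16  ⟹  16 = (1)·75 + (-1)·59
59 = 3 × 16 + 11  ⟹  11 = (-3)·75 + (4)·59
16 = 1 × 11 + 5  ⟹  5 = (4)·75 + (-5)·59
11 = 2 × 5 + 1  ⟹  1 = (-11)·75 + (14)·59
So (14)·59 ≡ 1 (mod 75), i.e. 59^(-1) ≡ 14 (mod 75).
Check: 59 × 14 = 826 ≡ 1 (mod 75)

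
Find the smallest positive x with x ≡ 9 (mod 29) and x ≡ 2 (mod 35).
212

Using Chinese Remainder Theorem:
M = 29 × 35 = 1015
M1 = 35, M2 = 29
y1 = 35^(-1) mod 29 = 5
y2 = 29^(-1) mod 35 = 29
x = (9×35×5 + 2×29×29) mod 1015 = 212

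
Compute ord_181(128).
180

181 is prime, so ord(128) divides φ(181) = 180.
Divisors of 180: 1, 2, 3, 4, 5, 6, 9, 10, 12, 15, 18, 20, 30, 36, 45, 60, 90, 180.
Repeated squaring: 128^1 ≡ 128, 128^2 ≡ 94, 128^4 ≡ 148, 128^8 ≡ 3, 128^16 ≡ 9, 128^32 ≡ 81, 128^64 ≡ 45, 128^128 ≡ 34 (mod 181).
Test 128^d mod 181 for each divisor d in increasing order:
128^1 ≡ 128
128^2 ≡ 94
128^3 = 128^2·128^1 ≡ 86
128^4 ≡ 148
128^5 = 128^4·128^1 ≡ 120
128^6 = 128^4·128^2 ≡ 156
128^9 = 128^8·128^1 ≡ 22
128^10 = 128^8·128^2 ≡ 101
128^12 = 128^8·128^4 ≡ 82
128^15 = 128^8·128^4·128^2·128^1 ≡ 174
128^18 = 128^16·128^2 ≡ 122
128^20 = 128^16·128^4 ≡ 65
128^30 = 128^16·128^8·128^4·128^2 ≡ 49
128^36 = 128^32·128^4 ≡ 42
128^45 = 128^32·128^8·128^4·128^1 ≡ 19
128^60 = 128^32·128^16·128^8·128^4 ≡ 48
128^90 = 128^64·128^16·128^8·128^2 ≡ 180
128^180 = 128^128·128^32·128^16·128^4 ≡ 1  ← first divisor giving 1
The order is 180.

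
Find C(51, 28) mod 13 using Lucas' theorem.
3

Using Lucas' theorem:
Write n=51 and k=28 in base 13:
n in base 13: [3, 12]
k in base 13: [2, 2]
C(51,28) mod 13 = ∏ C(n_i, k_i) mod 13
Digit binomials (mod 13): C(3,2) = 3; C(12,2) = 66 ≡ 1
Product: 3 × 1 = 3 ≡ 3 (mod 13)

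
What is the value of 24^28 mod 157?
109

Repeated squaring. Binary of 28 = 11100.
24^1 ≡ 24 (mod 157); 24^2 ≡ 105 (mod 157); 24^4 ≡ 35 (mod 157); 24^8 ≡ 126 (mod 157); 24^16 ≡ 19 (mod 157)
24^28 = 24^4 × 24^8 × 24^16 ≡ 109 (mod 157)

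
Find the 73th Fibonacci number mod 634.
223

Matrix identity: Q^n = [[F_(n+1), F_n], [F_n, F_(n-1)]] with Q = [[1,1],[1,0]].
n = 73 = 1001001₂. Square-and-multiply, entries mod 634:
Q^1 = [[1,1],[1,0]]
Q^2 = (Q^1)² = [[2,1],[1,1]]
Q^4 = (Q^2)² = [[5,3],[3,2]]
Q^9 = (Q^4)²·Q = [[55,34],[34,21]]
Q^18 = (Q^9)² = [[377,48],[48,329]]
Q^36 = (Q^18)² = [[515,286],[286,229]]
Q^73 = (Q^36)²·Q = [[617,223],[223,394]]
F_73 mod 634 = Q^73[0][1] = 223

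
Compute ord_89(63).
88

89 is prime, so ord(63) divides φ(89) = 88.
Divisors of 88: 1, 2, 4, 8, 11, 22, 44, 88.
Repeated squaring: 63^1 ≡ 63, 63^2 ≡ 53, 63^4 ≡ 50, 63^8 ≡ 8, 63^16 ≡ 64, 63^32 ≡ 2, 63^64 ≡ 4 (mod 89).
Test 63^d mod 89 for each divisor d in increasing order:
63^1 ≡ 63
63^2 ≡ 53
63^4 ≡ 50
63^8 ≡ 8
63^11 = 63^8·63^2·63^1 ≡ 12
63^22 = 63^16·63^4·63^2 ≡ 55
63^44 = 63^32·63^8·63^4 ≡ 88
63^88 = 63^64·63^16·63^8 ≡ 1  ← first divisor giving 1
The order is 88.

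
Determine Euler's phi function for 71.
70

71 = 71
φ(n) = n × ∏(1 - 1/p) for each prime p dividing n
φ(71) = 71 × (1 - 1/71) = 70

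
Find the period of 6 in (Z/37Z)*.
4

37 is prime, so ord(6) divides φ(37) = 36.
Divisors of 36: 1, 2, 3, 4, 6, 9, 12, 18, 36.
Repeated squaring: 6^1 ≡ 6, 6^2 ≡ 36, 6^4 ≡ 1, 6^8 ≡ 1, 6^16 ≡ 1, 6^32 ≡ 1 (mod 37).
Test 6^d mod 37 for each divisor d in increasing order:
6^1 ≡ 6
6^2 ≡ 36
6^3 = 6^2·6^1 ≡ 31
6^4 ≡ 1  ← first divisor giving 1
The order is 4.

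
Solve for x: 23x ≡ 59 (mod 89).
x ≡ 49 (mod 89)

gcd(23, 89) = 1, which divides 59, so solutions exist.
Find 23^(-1) mod 89 by the extended Euclidean algorithm:
89 = 3 × 23 + 20  ⟹  20 = (1)·89 + (-3)·23
23 = 1 × 20 + 3  ⟹  3 = (-1)·89 + (4)·23
20 = 6 × 3 + 2  ⟹  2 = (7)·89 + (-27)·23
3 = 1 × 2 + 1  ⟹  1 = (-8)·89 + (31)·23
So (31)·23 ≡ 1 (mod 89), i.e. 23^(-1) ≡ 31 (mod 89).
x ≡ 31 × 59 = 1829 ≡ 49 (mod 89).
Check: 23 × 49 = 1127 ≡ 59 (mod 89).
Unique solution: x ≡ 49 (mod 89)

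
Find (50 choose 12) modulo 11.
2

Using Lucas' theorem:
Write n=50 and k=12 in base 11:
n in base 11: [4, 6]
k in base 11: [1, 1]
C(50,12) mod 11 = ∏ C(n_i, k_i) mod 11
Digit binomials (mod 11): C(4,1) = 4; C(6,1) = 6
Product: 4 × 6 = 24 ≡ 2 (mod 11)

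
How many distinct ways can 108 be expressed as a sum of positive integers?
483502844

p(n) counts ways to write n as a sum of positive integers (order ignored).
Euler's pentagonal recurrence: p(k) = p(k-1) + p(k-2) - p(k-5) - p(k-7) + p(k-12) + p(k-15) - ... (offsets j(3j∓1)/2, signs ++--, p(0)=1, p(<0)=0).
DP table for k = 0..107: p(0)=1, p(1)=1, p(2)=2, p(3)=3, p(4)=5, p(5)=7, p(6)=11, p(7)=15, p(8)=22, p(9)=30, p(10)=42, p(11)=56, p(12)=77, p(13)=101, p(14)=135, p(15)=176, p(16)=231, p(17)=297, p(18)=385, p(19)=490, p(20)=627, p(21)=792, p(22)=1002, p(23)=1255, p(24)=1575, p(25)=1958, p(26)=2436, p(27)=3010, p(28)=3718, p(29)=4565, p(30)=5604, p(31)=6842, p(32)=8349, p(33)=10143, p(34)=12310, p(35)=14883, p(36)=17977, p(37)=21637, p(38)=26015, p(39)=31185, p(40)=37338, p(41)=44583, p(42)=53174, p(43)=63261, p(44)=75175, p(45)=89134, p(46)=105558, p(47)=124754, p(48)=147273, p(49)=173525, p(50)=204226, p(51)=239943, p(52)=281589, p(53)=329931, p(54)=386155, p(55)=451276, p(56)=526823, p(57)=614154, p(58)=715220, p(59)=831820, p(60)=966467, p(61)=1121505, p(62)=1300156, p(63)=1505499, p(64)=1741630, p(65)=2012558, p(66)=2323520, p(67)=2679689, p(68)=3087735, p(69)=3554345, p(70)=4087968, p(71)=4697205, p(72)=5392783, p(73)=6185689, p(74)=7089500, p(75)=8118264, p(76)=9289091, p(77)=10619863, p(78)=12132164, p(79)=13848650, p(80)=15796476, p(81)=18004327, p(82)=20506255, p(83)=23338469, p(84)=26543660, p(85)=30167357, p(86)=34262962, p(87)=38887673, p(88)=44108109, p(89)=49995925, p(90)=56634173, p(91)=64112359, p(92)=72533807, p(93)=82010177, p(94)=92669720, p(95)=104651419, p(96)=118114304, p(97)=133230930, p(98)=150198136, p(99)=169229875, p(100)=190569292, p(101)=214481126, p(102)=241265379, p(103)=271248950, p(104)=304801365, p(105)=342325709, p(106)=384276336, p(107)=431149389.
Final step: p(108) = p(107) + p(106) - p(103) - p(101) + p(96) + p(93) - p(86) - p(82) + p(73) + p(68) - p(57) - p(51) + p(38) + p(31) - p(16) - p(8)
= 431149389 + 384276336 - 271248950 - 214481126 + 118114304 + 82010177 - 34262962 - 20506255 + 6185689 + 3087735 - 614154 - 239943 + 26015 + 6842 - 231 - 22
= 483502844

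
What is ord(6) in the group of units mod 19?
9

19 is prime, so ord(6) divides φ(19) = 18.
Divisors of 18: 1, 2, 3, 6, 9, 18.
Repeated squaring: 6^1 ≡ 6, 6^2 ≡ 17, 6^4 ≡ 4, 6^8 ≡ 16, 6^16 ≡ 9 (mod 19).
Test 6^d mod 19 for each divisor d in increasing order:
6^1 ≡ 6
6^2 ≡ 17
6^3 = 6^2·6^1 ≡ 7
6^6 = 6^4·6^2 ≡ 11
6^9 = 6^8·6^1 ≡ 1  ← first divisor giving 1
The order is 9.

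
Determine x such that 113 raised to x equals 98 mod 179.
81

Baby-step giant-step with step n = ⌈√179⌉ = 14.
Baby steps 113^j mod 179 (j:value) for j=0..13: 0:1, 1:113, 2:60, 3:157, 4:20, 5:112, 6:126, 7:97, 8:42, 9:92, 10:14, 11:150, 12:124, 13:50.
Giant-step multiplier: 113^(-14) ≡ 113^(178-14) = 113^164 ≡ 39 (mod 179).
Giant steps γ_i = 98·39^i mod 179: γ_0=98, γ_1=63, γ_2=130, γ_3=58, γ_4=114, γ_5=150 (in table at j=11).
x = i·n + j = 5·14 + 11 = 81.
Check: 113^81 ≡ 98 (mod 179).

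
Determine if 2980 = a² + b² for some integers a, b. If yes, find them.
8² + 54² (a=8, b=54)

Factorization: 2980 = 2^2 × 5 × 149
By Fermat: n is sum of two squares iff every prime p ≡ 3 (mod 4) appears to even power.
All primes ≡ 3 (mod 4) appear to even power.
Search a = 0, 1, 2, … for 2980 - a² a perfect square: first hit at a = 8: 2980 - 64 = 2916 = 54².
2980 = 8² + 54² = 64 + 2916 ✓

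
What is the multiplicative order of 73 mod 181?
9

181 is prime, so ord(73) divides φ(181) = 180.
Divisors of 180: 1, 2, 3, 4, 5, 6, 9, 10, 12, 15, 18, 20, 30, 36, 45, 60, 90, 180.
Repeated squaring: 73^1 ≡ 73, 73^2 ≡ 80, 73^4 ≡ 65, 73^8 ≡ 62, 73^16 ≡ 43, 73^32 ≡ 39, 73^64 ≡ 73, 73^128 ≡ 80 (mod 181).
Test 73^d mod 181 for each divisor d in increasing order:
73^1 ≡ 73
73^2 ≡ 80
73^3 = 73^2·73^1 ≡ 48
73^4 ≡ 65
73^5 = 73^4·73^1 ≡ 39
73^6 = 73^4·73^2 ≡ 132
73^9 = 73^8·73^1 ≡ 1  ← first divisor giving 1
The order is 9.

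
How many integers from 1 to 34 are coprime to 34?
16

34 = 2 × 17
φ(n) = n × ∏(1 - 1/p) for each prime p dividing n
φ(34) = 34 × (1 - 1/2) × (1 - 1/17) = 16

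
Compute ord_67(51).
66

67 is prime, so ord(51) divides φ(67) = 66.
Divisors of 66: 1, 2, 3, 6, 11, 22, 33, 66.
Repeated squaring: 51^1 ≡ 51, 51^2 ≡ 55, 51^4 ≡ 10, 51^8 ≡ 33, 51^16 ≡ 17, 51^32 ≡ 21, 51^64 ≡ 39 (mod 67).
Test 51^d mod 67 for each divisor d in increasing order:
51^1 ≡ 51
51^2 ≡ 55
51^3 = 51^2·51^1 ≡ 58
51^6 = 51^4·51^2 ≡ 14
51^11 = 51^8·51^2·51^1 ≡ 38
51^22 = 51^16·51^4·51^2 ≡ 37
51^33 = 51^32·51^1 ≡ 66
51^66 = 51^64·51^2 ≡ 1  ← first divisor giving 1
The order is 66.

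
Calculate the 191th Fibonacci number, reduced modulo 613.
170

Matrix identity: Q^n = [[F_(n+1), F_n], [F_n, F_(n-1)]] with Q = [[1,1],[1,0]].
n = 191 = 10111111₂. Square-and-multiply, entries mod 613:
Q^1 = [[1,1],[1,0]]
Q^2 = (Q^1)² = [[2,1],[1,1]]
Q^5 = (Q^2)²·Q = [[8,5],[5,3]]
Q^11 = (Q^5)²·Q = [[144,89],[89,55]]
Q^23 = (Q^11)²·Q = [[393,459],[459,547]]
Q^47 = (Q^23)²·Q = [[303,395],[395,521]]
Q^95 = (Q^47)²·Q = [[159,182],[182,590]]
Q^191 = (Q^95)²·Q = [[402,170],[170,232]]
F_191 mod 613 = Q^191[0][1] = 170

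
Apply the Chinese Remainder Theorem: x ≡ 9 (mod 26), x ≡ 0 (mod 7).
35

Using Chinese Remainder Theorem:
M = 26 × 7 = 182
M1 = 7, M2 = 26
y1 = 7^(-1) mod 26 = 15
y2 = 26^(-1) mod 7 = 3
x = (9×7×15 + 0×26×3) mod 182 = 35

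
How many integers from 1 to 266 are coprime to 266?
108

266 = 2 × 7 × 19
φ(n) = n × ∏(1 - 1/p) for each prime p dividing n
φ(266) = 266 × (1 - 1/2) × (1 - 1/7) × (1 - 1/19) = 108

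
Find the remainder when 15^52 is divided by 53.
1

Repeated squaring. Binary of 52 = 110100.
15^1 ≡ 15 (mod 53); 15^2 ≡ 13 (mod 53); 15^4 ≡ 10 (mod 53); 15^8 ≡ 47 (mod 53); 15^16 ≡ 36 (mod 53); 15^32 ≡ 24 (mod 53)
15^52 = 15^4 × 15^16 × 15^32 ≡ 1 (mod 53)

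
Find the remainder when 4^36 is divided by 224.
64

Repeated squaring. Binary of 36 = 100100.
4^1 ≡ 4 (mod 224); 4^2 ≡ 16 (mod 224); 4^4 ≡ 32 (mod 224); 4^8 ≡ 128 (mod 224); 4^16 ≡ 32 (mod 224); 4^32 ≡ 128 (mod 224)
4^36 = 4^4 × 4^32 ≡ 64 (mod 224)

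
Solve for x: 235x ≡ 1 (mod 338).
105

gcd(235, 338) = 1, so the inverse exists.
Extended Euclidean algorithm on (338, 235):
338 = 1 × 235 + 103  ⟹  103 = (1)·338 + (-1)·235
235 = 2 × 103 + 29  ⟹  29 = (-2)·338 + (3)·235
103 = 3 × 29 + 16  ⟹  16 = (7)·338 + (-10)·235
29 = 1 × 16 + 13  ⟹  13 = (-9)·338 + (13)·235
16 = 1 × 13 + 3  ⟹  3 = (16)·338 + (-23)·235
13 = 4 × 3 + 1  ⟹  1 = (-73)·338 + (105)·235
So (105)·235 ≡ 1 (mod 338), i.e. 235^(-1) ≡ 105 (mod 338).
Check: 235 × 105 = 24675 ≡ 1 (mod 338)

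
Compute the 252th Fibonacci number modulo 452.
264

Matrix identity: Q^n = [[F_(n+1), F_n], [F_n, F_(n-1)]] with Q = [[1,1],[1,0]].
n = 252 = 11111100₂. Square-and-multiply, entries mod 452:
Q^1 = [[1,1],[1,0]]
Q^3 = (Q^1)²·Q = [[3,2],[2,1]]
Q^7 = (Q^3)²·Q = [[21,13],[13,8]]
Q^15 = (Q^7)²·Q = [[83,158],[158,377]]
Q^31 = (Q^15)²·Q = [[121,213],[213,360]]
Q^63 = (Q^31)²·Q = [[195,346],[346,301]]
Q^126 = (Q^63)² = [[445,308],[308,137]]
Q^252 = (Q^126)² = [[445,264],[264,181]]
F_252 mod 452 = Q^252[0][1] = 264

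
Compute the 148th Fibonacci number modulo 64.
35

Matrix identity: Q^n = [[F_(n+1), F_n], [F_n, F_(n-1)]] with Q = [[1,1],[1,0]].
n = 148 = 10010100₂. Square-and-multiply, entries mod 64:
Q^1 = [[1,1],[1,0]]
Q^2 = (Q^1)² = [[2,1],[1,1]]
Q^4 = (Q^2)² = [[5,3],[3,2]]
Q^9 = (Q^4)²·Q = [[55,34],[34,21]]
Q^18 = (Q^9)² = [[21,24],[24,61]]
Q^37 = (Q^18)²·Q = [[41,57],[57,48]]
Q^74 = (Q^37)² = [[2,17],[17,49]]
Q^148 = (Q^74)² = [[37,35],[35,2]]
F_148 mod 64 = Q^148[0][1] = 35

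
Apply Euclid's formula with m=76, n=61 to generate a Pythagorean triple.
(2055, 9272, 9497)

Euclid's formula: a = m² - n², b = 2mn, c = m² + n²
m = 76, n = 61
a = 76² - 61² = 5776 - 3721 = 2055
b = 2 × 76 × 61 = 9272
c = 76² + 61² = 5776 + 3721 = 9497
Verification: 2055² + 9272² = 4223025 + 85969984 = 90193009 = 9497² ✓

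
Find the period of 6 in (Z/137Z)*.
136

137 is prime, so ord(6) divides φ(137) = 136.
Divisors of 136: 1, 2, 4, 8, 17, 34, 68, 136.
Repeated squaring: 6^1 ≡ 6, 6^2 ≡ 36, 6^4 ≡ 63, 6^8 ≡ 133, 6^16 ≡ 16, 6^32 ≡ 119, 6^64 ≡ 50, 6^128 ≡ 34 (mod 137).
Test 6^d mod 137 for each divisor d in increasing order:
6^1 ≡ 6
6^2 ≡ 36
6^4 ≡ 63
6^8 ≡ 133
6^17 = 6^16·6^1 ≡ 96
6^34 = 6^32·6^2 ≡ 37
6^68 = 6^64·6^4 ≡ 136
6^136 = 6^128·6^8 ≡ 1  ← first divisor giving 1
The order is 136.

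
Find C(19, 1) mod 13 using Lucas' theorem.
6

Using Lucas' theorem:
Write n=19 and k=1 in base 13:
n in base 13: [1, 6]
k in base 13: [0, 1]
C(19,1) mod 13 = ∏ C(n_i, k_i) mod 13
Digit binomials (mod 13): C(1,0) = 1; C(6,1) = 6
Product: 1 × 6 = 6 ≡ 6 (mod 13)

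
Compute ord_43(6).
3

43 is prime, so ord(6) divides φ(43) = 42.
Divisors of 42: 1, 2, 3, 6, 7, 14, 21, 42.
Repeated squaring: 6^1 ≡ 6, 6^2 ≡ 36, 6^4 ≡ 6, 6^8 ≡ 36, 6^16 ≡ 6, 6^32 ≡ 36 (mod 43).
Test 6^d mod 43 for each divisor d in increasing order:
6^1 ≡ 6
6^2 ≡ 36
6^3 = 6^2·6^1 ≡ 1  ← first divisor giving 1
The order is 3.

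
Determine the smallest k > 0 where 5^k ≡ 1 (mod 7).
6

7 is prime, so ord(5) divides φ(7) = 6.
Divisors of 6: 1, 2, 3, 6.
Repeated squaring: 5^1 ≡ 5, 5^2 ≡ 4, 5^4 ≡ 2 (mod 7).
Test 5^d mod 7 for each divisor d in increasing order:
5^1 ≡ 5
5^2 ≡ 4
5^3 = 5^2·5^1 ≡ 6
5^6 = 5^4·5^2 ≡ 1  ← first divisor giving 1
The order is 6.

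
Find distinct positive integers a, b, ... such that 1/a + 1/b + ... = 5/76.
1/16 + 1/304

Greedy algorithm:
5/76: ceiling(76/5) = 16, use 1/16
1/304: ceiling(304/1) = 304, use 1/304
Result: 5/76 = 1/16 + 1/304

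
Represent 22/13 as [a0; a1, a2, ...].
[1; 1, 2, 4]

Euclidean algorithm steps:
22 = 1 × 13 + 9
13 = 1 × 9 + 4
9 = 2 × 4 + 1
4 = 4 × 1 + 0
Continued fraction: [1; 1, 2, 4]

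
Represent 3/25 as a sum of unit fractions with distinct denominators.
1/9 + 1/113 + 1/25425

Greedy algorithm:
3/25: ceiling(25/3) = 9, use 1/9
2/225: ceiling(225/2) = 113, use 1/113
1/25425: ceiling(25425/1) = 25425, use 1/25425
Result: 3/25 = 1/9 + 1/113 + 1/25425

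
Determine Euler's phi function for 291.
192

291 = 3 × 97
φ(n) = n × ∏(1 - 1/p) for each prime p dividing n
φ(291) = 291 × (1 - 1/3) × (1 - 1/97) = 192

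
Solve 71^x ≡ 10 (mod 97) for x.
73

Baby-step giant-step with step n = ⌈√97⌉ = 10.
Baby steps 71^j mod 97 (j:value) for j=0..9: 0:1, 1:71, 2:94, 3:78, 4:9, 5:57, 6:70, 7:23, 8:81, 9:28.
Giant-step multiplier: 71^(-10) ≡ 71^(96-10) = 71^86 ≡ 95 (mod 97).
Giant steps γ_i = 10·95^i mod 97: γ_0=10, γ_1=77, γ_2=40, γ_3=17, γ_4=63, γ_5=68, γ_6=58, γ_7=78 (in table at j=3).
x = i·n + j = 7·10 + 3 = 73.
Check: 71^73 ≡ 10 (mod 97).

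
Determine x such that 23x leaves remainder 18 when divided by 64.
x ≡ 62 (mod 64)

gcd(23, 64) = 1, which divides 18, so solutions exist.
Find 23^(-1) mod 64 by the extended Euclidean algorithm:
64 = 2 × 23 + 18  ⟹  18 = (1)·64 + (-2)·23
23 = 1 × 18 + 5  ⟹  5 = (-1)·64 + (3)·23
18 = 3 × 5 + 3  ⟹  3 = (4)·64 + (-11)·23
5 = 1 × 3 + 2  ⟹  2 = (-5)·64 + (14)·23
3 = 1 × 2 + 1  ⟹  1 = (9)·64 + (-25)·23
So (-25)·23 ≡ 1 (mod 64), i.e. 23^(-1) ≡ -25 ≡ 39 (mod 64).
x ≡ 39 × 18 = 702 ≡ 62 (mod 64).
Check: 23 × 62 = 1426 ≡ 18 (mod 64).
Unique solution: x ≡ 62 (mod 64)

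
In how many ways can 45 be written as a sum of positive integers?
89134

p(n) counts ways to write n as a sum of positive integers (order ignored).
Euler's pentagonal recurrence: p(k) = p(k-1) + p(k-2) - p(k-5) - p(k-7) + p(k-12) + p(k-15) - ... (offsets j(3j∓1)/2, signs ++--, p(0)=1, p(<0)=0).
DP table for k = 0..44: p(0)=1, p(1)=1, p(2)=2, p(3)=3, p(4)=5, p(5)=7, p(6)=11, p(7)=15, p(8)=22, p(9)=30, p(10)=42, p(11)=56, p(12)=77, p(13)=101, p(14)=135, p(15)=176, p(16)=231, p(17)=297, p(18)=385, p(19)=490, p(20)=627, p(21)=792, p(22)=1002, p(23)=1255, p(24)=1575, p(25)=1958, p(26)=2436, p(27)=3010, p(28)=3718, p(29)=4565, p(30)=5604, p(31)=6842, p(32)=8349, p(33)=10143, p(34)=12310, p(35)=14883, p(36)=17977, p(37)=21637, p(38)=26015, p(39)=31185, p(40)=37338, p(41)=44583, p(42)=53174, p(43)=63261, p(44)=75175.
Final step: p(45) = p(44) + p(43) - p(40) - p(38) + p(33) + p(30) - p(23) - p(19) + p(10) + p(5)
= 75175 + 63261 - 37338 - 26015 + 10143 + 5604 - 1255 - 490 + 42 + 7
= 89134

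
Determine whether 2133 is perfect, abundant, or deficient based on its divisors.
deficient

Proper divisors of 2133: sum = 1 + 3 + 9 + 27 + 79 + 237 + 711 = 1067
Since 1067 < 2133, 2133 is deficient.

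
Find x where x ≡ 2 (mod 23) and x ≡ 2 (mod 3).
2

Using Chinese Remainder Theorem:
M = 23 × 3 = 69
M1 = 3, M2 = 23
y1 = 3^(-1) mod 23 = 8
y2 = 23^(-1) mod 3 = 2
x = (2×3×8 + 2×23×2) mod 69 = 2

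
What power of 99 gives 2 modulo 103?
26

Baby-step giant-step with step n = ⌈√103⌉ = 11.
Baby steps 99^j mod 103 (j:value) for j=0..10: 0:1, 1:99, 2:16, 3:39, 4:50, 5:6, 6:79, 7:96, 8:28, 9:94, 10:36.
Giant-step multiplier: 99^(-11) ≡ 99^(102-11) = 99^91 ≡ 5 (mod 103).
Giant steps γ_i = 2·5^i mod 103: γ_0=2, γ_1=10, γ_2=50 (in table at j=4).
x = i·n + j = 2·11 + 4 = 26.
Check: 99^26 ≡ 2 (mod 103).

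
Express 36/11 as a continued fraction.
[3; 3, 1, 2]

Euclidean algorithm steps:
36 = 3 × 11 + 3
11 = 3 × 3 + 2
3 = 1 × 2 + 1
2 = 2 × 1 + 0
Continued fraction: [3; 3, 1, 2]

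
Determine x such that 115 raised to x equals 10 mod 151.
16

Baby-step giant-step with step n = ⌈√151⌉ = 13.
Baby steps 115^j mod 151 (j:value) for j=0..12: 0:1, 1:115, 2:88, 3:3, 4:43, 5:113, 6:9, 7:129, 8:37, 9:27, 10:85, 11:111, 12:81.
Giant-step multiplier: 115^(-13) ≡ 115^(150-13) = 115^137 ≡ 106 (mod 151).
Giant steps γ_i = 10·106^i mod 151: γ_0=10, γ_1=3 (in table at j=3).
x = i·n + j = 1·13 + 3 = 16.
Check: 115^16 ≡ 10 (mod 151).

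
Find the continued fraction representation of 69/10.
[6; 1, 9]

Euclidean algorithm steps:
69 = 6 × 10 + 9
10 = 1 × 9 + 1
9 = 9 × 1 + 0
Continued fraction: [6; 1, 9]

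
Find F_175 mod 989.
861

Matrix identity: Q^n = [[F_(n+1), F_n], [F_n, F_(n-1)]] with Q = [[1,1],[1,0]].
n = 175 = 10101111₂. Square-and-multiply, entries mod 989:
Q^1 = [[1,1],[1,0]]
Q^2 = (Q^1)² = [[2,1],[1,1]]
Q^5 = (Q^2)²·Q = [[8,5],[5,3]]
Q^10 = (Q^5)² = [[89,55],[55,34]]
Q^21 = (Q^10)²·Q = [[898,67],[67,831]]
Q^43 = (Q^21)²·Q = [[43,902],[902,130]]
Q^87 = (Q^43)²·Q = [[301,517],[517,773]]
Q^175 = (Q^87)²·Q = [[301,861],[861,429]]
F_175 mod 989 = Q^175[0][1] = 861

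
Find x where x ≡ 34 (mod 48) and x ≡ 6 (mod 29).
1282

Using Chinese Remainder Theorem:
M = 48 × 29 = 1392
M1 = 29, M2 = 48
y1 = 29^(-1) mod 48 = 5
y2 = 48^(-1) mod 29 = 26
x = (34×29×5 + 6×48×26) mod 1392 = 1282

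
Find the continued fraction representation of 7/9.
[0; 1, 3, 2]

Euclidean algorithm steps:
7 = 0 × 9 + 7
9 = 1 × 7 + 2
7 = 3 × 2 + 1
2 = 2 × 1 + 0
Continued fraction: [0; 1, 3, 2]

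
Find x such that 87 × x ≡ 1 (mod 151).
92

gcd(87, 151) = 1, so the inverse exists.
Extended Euclidean algorithm on (151, 87):
151 = 1 × 87 + 64  ⟹  64 = (1)·151 + (-1)·87
87 = 1 × 64 + 23  ⟹  23 = (-1)·151 + (2)·87
64 = 2 × 23 + 18  ⟹  18 = (3)·151 + (-5)·87
23 = 1 × 18 + 5  ⟹  5 = (-4)·151 + (7)·87
18 = 3 × 5 + 3  ⟹  3 = (15)·151 + (-26)·87
5 = 1 × 3 + 2  ⟹  2 = (-19)·151 + (33)·87
3 = 1 × 2 + 1  ⟹  1 = (34)·151 + (-59)·87
So (-59)·87 ≡ 1 (mod 151), i.e. 87^(-1) ≡ -59 ≡ 92 (mod 151).
Check: 87 × 92 = 8004 ≡ 1 (mod 151)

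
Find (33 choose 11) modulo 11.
3

Using Lucas' theorem:
Write n=33 and k=11 in base 11:
n in base 11: [3, 0]
k in base 11: [1, 0]
C(33,11) mod 11 = ∏ C(n_i, k_i) mod 11
Digit binomials (mod 11): C(3,1) = 3; C(0,0) = 1
Product: 3 × 1 = 3 ≡ 3 (mod 11)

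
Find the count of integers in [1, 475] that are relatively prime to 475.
360

475 = 5^2 × 19
φ(n) = n × ∏(1 - 1/p) for each prime p dividing n
φ(475) = 475 × (1 - 1/5) × (1 - 1/19) = 360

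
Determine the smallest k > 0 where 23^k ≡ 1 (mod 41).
10

41 is prime, so ord(23) divides φ(41) = 40.
Divisors of 40: 1, 2, 4, 5, 8, 10, 20, 40.
Repeated squaring: 23^1 ≡ 23, 23^2 ≡ 37, 23^4 ≡ 16, 23^8 ≡ 10, 23^16 ≡ 18, 23^32 ≡ 37 (mod 41).
Test 23^d mod 41 for each divisor d in increasing order:
23^1 ≡ 23
23^2 ≡ 37
23^4 ≡ 16
23^5 = 23^4·23^1 ≡ 40
23^8 ≡ 10
23^10 = 23^8·23^2 ≡ 1  ← first divisor giving 1
The order is 10.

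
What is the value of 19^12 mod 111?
10

Repeated squaring. Binary of 12 = 1100.
19^1 ≡ 19 (mod 111); 19^2 ≡ 28 (mod 111); 19^4 ≡ 7 (mod 111); 19^8 ≡ 49 (mod 111)
19^12 = 19^4 × 19^8 ≡ 10 (mod 111)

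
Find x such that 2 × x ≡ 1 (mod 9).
5

gcd(2, 9) = 1, so the inverse exists.
Extended Euclidean algorithm on (9, 2):
9 = 4 × 2 + 1  ⟹  1 = (1)·9 + (-4)·2
So (-4)·2 ≡ 1 (mod 9), i.e. 2^(-1) ≡ -4 ≡ 5 (mod 9).
Check: 2 × 5 = 10 ≡ 1 (mod 9)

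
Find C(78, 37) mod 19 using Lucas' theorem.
0

Using Lucas' theorem:
Write n=78 and k=37 in base 19:
n in base 19: [4, 2]
k in base 19: [1, 18]
C(78,37) mod 19 = ∏ C(n_i, k_i) mod 19
Digit binomials (mod 19): C(4,1) = 4; C(2,18) = 0 (k_i > n_i)
Product: 4 × 0 = 0 ≡ 0 (mod 19)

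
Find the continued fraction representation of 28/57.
[0; 2, 28]

Euclidean algorithm steps:
28 = 0 × 57 + 28
57 = 2 × 28 + 1
28 = 28 × 1 + 0
Continued fraction: [0; 2, 28]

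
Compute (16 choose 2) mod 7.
1

Using Lucas' theorem:
Write n=16 and k=2 in base 7:
n in base 7: [2, 2]
k in base 7: [0, 2]
C(16,2) mod 7 = ∏ C(n_i, k_i) mod 7
Digit binomials (mod 7): C(2,0) = 1; C(2,2) = 1
Product: 1 × 1 = 1 ≡ 1 (mod 7)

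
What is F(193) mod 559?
522

Matrix identity: Q^n = [[F_(n+1), F_n], [F_n, F_(n-1)]] with Q = [[1,1],[1,0]].
n = 193 = 11000001₂. Square-and-multiply, entries mod 559:
Q^1 = [[1,1],[1,0]]
Q^3 = (Q^1)²·Q = [[3,2],[2,1]]
Q^6 = (Q^3)² = [[13,8],[8,5]]
Q^12 = (Q^6)² = [[233,144],[144,89]]
Q^24 = (Q^12)² = [[119,530],[530,148]]
Q^48 = (Q^24)² = [[468,83],[83,385]]
Q^96 = (Q^48)² = [[77,365],[365,271]]
Q^193 = (Q^96)²·Q = [[90,522],[522,127]]
F_193 mod 559 = Q^193[0][1] = 522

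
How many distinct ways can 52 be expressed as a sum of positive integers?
281589

p(n) counts ways to write n as a sum of positive integers (order ignored).
Euler's pentagonal recurrence: p(k) = p(k-1) + p(k-2) - p(k-5) - p(k-7) + p(k-12) + p(k-15) - ... (offsets j(3j∓1)/2, signs ++--, p(0)=1, p(<0)=0).
DP table for k = 0..51: p(0)=1, p(1)=1, p(2)=2, p(3)=3, p(4)=5, p(5)=7, p(6)=11, p(7)=15, p(8)=22, p(9)=30, p(10)=42, p(11)=56, p(12)=77, p(13)=101, p(14)=135, p(15)=176, p(16)=231, p(17)=297, p(18)=385, p(19)=490, p(20)=627, p(21)=792, p(22)=1002, p(23)=1255, p(24)=1575, p(25)=1958, p(26)=2436, p(27)=3010, p(28)=3718, p(29)=4565, p(30)=5604, p(31)=6842, p(32)=8349, p(33)=10143, p(34)=12310, p(35)=14883, p(36)=17977, p(37)=21637, p(38)=26015, p(39)=31185, p(40)=37338, p(41)=44583, p(42)=53174, p(43)=63261, p(44)=75175, p(45)=89134, p(46)=105558, p(47)=124754, p(48)=147273, p(49)=173525, p(50)=204226, p(51)=239943.
Final step: p(52) = p(51) + p(50) - p(47) - p(45) + p(40) + p(37) - p(30) - p(26) + p(17) + p(12) - p(1)
= 239943 + 204226 - 124754 - 89134 + 37338 + 21637 - 5604 - 2436 + 297 + 77 - 1
= 281589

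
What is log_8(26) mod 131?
93

Baby-step giant-step with step n = ⌈√131⌉ = 12.
Baby steps 8^j mod 131 (j:value) for j=0..11: 0:1, 1:8, 2:64, 3:119, 4:35, 5:18, 6:13, 7:104, 8:46, 9:106, 10:62, 11:103.
Giant-step multiplier: 8^(-12) ≡ 8^(130-12) = 8^118 ≡ 100 (mod 131).
Giant steps γ_i = 26·100^i mod 131: γ_0=26, γ_1=111, γ_2=96, γ_3=37, γ_4=32, γ_5=56, γ_6=98, γ_7=106 (in table at j=9).
x = i·n + j = 7·12 + 9 = 93.
Check: 8^93 ≡ 26 (mod 131).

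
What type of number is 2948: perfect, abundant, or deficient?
deficient

Proper divisors of 2948: sum = 1 + 2 + 4 + 11 + 22 + 44 + 67 + 134 + 268 + 737 + 1474 = 2764
Since 2764 < 2948, 2948 is deficient.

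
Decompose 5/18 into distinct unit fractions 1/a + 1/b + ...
1/4 + 1/36

Greedy algorithm:
5/18: ceiling(18/5) = 4, use 1/4
1/36: ceiling(36/1) = 36, use 1/36
Result: 5/18 = 1/4 + 1/36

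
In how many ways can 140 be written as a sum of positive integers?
15065878135

p(n) counts ways to write n as a sum of positive integers (order ignored).
Euler's pentagonal recurrence: p(k) = p(k-1) + p(k-2) - p(k-5) - p(k-7) + p(k-12) + p(k-15) - ... (offsets j(3j∓1)/2, signs ++--, p(0)=1, p(<0)=0).
DP table for k = 0..139: p(0)=1, p(1)=1, p(2)=2, p(3)=3, p(4)=5, p(5)=7, p(6)=11, p(7)=15, p(8)=22, p(9)=30, p(10)=42, p(11)=56, p(12)=77, p(13)=101, p(14)=135, p(15)=176, p(16)=231, p(17)=297, p(18)=385, p(19)=490, p(20)=627, p(21)=792, p(22)=1002, p(23)=1255, p(24)=1575, p(25)=1958, p(26)=2436, p(27)=3010, p(28)=3718, p(29)=4565, p(30)=5604, p(31)=6842, p(32)=8349, p(33)=10143, p(34)=12310, p(35)=14883, p(36)=17977, p(37)=21637, p(38)=26015, p(39)=31185, p(40)=37338, p(41)=44583, p(42)=53174, p(43)=63261, p(44)=75175, p(45)=89134, p(46)=105558, p(47)=124754, p(48)=147273, p(49)=173525, p(50)=204226, p(51)=239943, p(52)=281589, p(53)=329931, p(54)=386155, p(55)=451276, p(56)=526823, p(57)=614154, p(58)=715220, p(59)=831820, p(60)=966467, p(61)=1121505, p(62)=1300156, p(63)=1505499, p(64)=1741630, p(65)=2012558, p(66)=2323520, p(67)=2679689, p(68)=3087735, p(69)=3554345, p(70)=4087968, p(71)=4697205, p(72)=5392783, p(73)=6185689, p(74)=7089500, p(75)=8118264, p(76)=9289091, p(77)=10619863, p(78)=12132164, p(79)=13848650, p(80)=15796476, p(81)=18004327, p(82)=20506255, p(83)=23338469, p(84)=26543660, p(85)=30167357, p(86)=34262962, p(87)=38887673, p(88)=44108109, p(89)=49995925, p(90)=56634173, p(91)=64112359, p(92)=72533807, p(93)=82010177, p(94)=92669720, p(95)=104651419, p(96)=118114304, p(97)=133230930, p(98)=150198136, p(99)=169229875, p(100)=190569292, p(101)=214481126, p(102)=241265379, p(103)=271248950, p(104)=304801365, p(105)=342325709, p(106)=384276336, p(107)=431149389, p(108)=483502844, p(109)=541946240, p(110)=607163746, p(111)=679903203, p(112)=761002156, p(113)=851376628, p(114)=952050665, p(115)=1064144451, p(116)=1188908248, p(117)=1327710076, p(118)=1482074143, p(119)=1653668665, p(120)=1844349560, p(121)=2056148051, p(122)=2291320912, p(123)=2552338241, p(124)=2841940500, p(125)=3163127352, p(126)=3519222692, p(127)=3913864295, p(128)=4351078600, p(129)=4835271870, p(130)=5371315400, p(131)=5964539504, p(132)=6620830889, p(133)=7346629512, p(134)=8149040695, p(135)=9035836076, p(136)=10015581680, p(137)=11097645016, p(138)=12292341831, p(139)=13610949895.
Final step: p(140) = p(139) + p(138) - p(135) - p(133) + p(128) + p(125) - p(118) - p(114) + p(105) + p(100) - p(89) - p(83) + p(70) + p(63) - p(48) - p(40) + p(23) + p(14)
= 13610949895 + 12292341831 - 9035836076 - 7346629512 + 4351078600 + 3163127352 - 1482074143 - 952050665 + 342325709 + 190569292 - 49995925 - 23338469 + 4087968 + 1505499 - 147273 - 37338 + 1255 + 135
= 15065878135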